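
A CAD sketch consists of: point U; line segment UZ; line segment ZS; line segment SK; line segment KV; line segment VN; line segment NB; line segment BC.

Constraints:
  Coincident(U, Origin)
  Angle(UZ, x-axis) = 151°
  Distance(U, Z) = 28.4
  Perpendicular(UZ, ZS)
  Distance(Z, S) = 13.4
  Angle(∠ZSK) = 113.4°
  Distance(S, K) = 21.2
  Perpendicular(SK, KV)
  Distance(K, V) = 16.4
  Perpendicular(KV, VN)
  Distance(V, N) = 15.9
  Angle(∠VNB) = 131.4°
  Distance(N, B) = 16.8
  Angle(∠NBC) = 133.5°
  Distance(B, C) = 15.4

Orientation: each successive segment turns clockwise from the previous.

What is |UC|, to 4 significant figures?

43.21

U is at the origin; UZ runs at 151.0° with length 28.4, so Z = (-24.84, 13.77). The perpendicularity gives ZS at right angles to UZ, so ZS runs at 61.00°; with |ZS| = 13.4, S = (-18.34, 25.49). ∠ZSK = 113.4° gives SK at -5.600° from the x-axis; with |SK| = 21.2, K = (2.756, 23.42). SK is perpendicular to KV, so KV runs at -95.60°; with |KV| = 16.4, V = (1.156, 7.098). The perpendicularity gives VN at right angles to KV, so VN runs at 174.4°; with |VN| = 15.9, N = (-14.67, 8.650). ∠VNB = 131.4° gives NB at 125.8° from the x-axis; with |NB| = 16.8, B = (-24.50, 22.28). ∠NBC = 133.5° gives BC at 79.30° from the x-axis; with |BC| = 15.4, C = (-21.64, 37.41). Then |UC| = |C − U| = 43.21.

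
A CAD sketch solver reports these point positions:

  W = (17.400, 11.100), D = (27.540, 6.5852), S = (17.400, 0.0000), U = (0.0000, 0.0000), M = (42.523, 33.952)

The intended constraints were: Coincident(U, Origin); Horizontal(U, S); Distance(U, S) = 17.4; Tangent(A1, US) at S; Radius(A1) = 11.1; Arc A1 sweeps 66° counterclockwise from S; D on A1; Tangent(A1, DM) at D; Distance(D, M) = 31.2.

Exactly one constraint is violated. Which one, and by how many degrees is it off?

Tangent(A1, DM) at D — off by 4.70°.

U = (0.00, 0.00) ✓; U.y = 0.00, S.y = 0.00 ✓; |US| = 17.40 ✓; ∠(WS, SU) = 90.00° ✓; |WS| = 11.10 ✓; bearing(W→D) − bearing(W→S) = 66.00° ✓; |WD| = 11.10 ✓; ∠(WD, DM) = 94.70° ✗; |DM| = 31.20 ✓.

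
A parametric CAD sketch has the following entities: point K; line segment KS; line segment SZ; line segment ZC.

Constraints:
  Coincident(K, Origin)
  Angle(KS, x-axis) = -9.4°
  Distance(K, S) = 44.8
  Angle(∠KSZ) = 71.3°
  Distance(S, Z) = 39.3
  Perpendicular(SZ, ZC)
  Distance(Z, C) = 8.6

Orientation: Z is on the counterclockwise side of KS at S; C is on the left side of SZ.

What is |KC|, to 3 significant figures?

42.0

K is at the origin; KS runs at -9.4° with length 44.8, so S = 44.8·(cos -9.4°, sin -9.4°) = (44.2, -7.32). ∠KSZ = 71.3°, so SZ runs at -9.4° + (180° − 71.3°) = 99.3° from the x-axis; with |SZ| = 39.3, Z = S + 39.3·(cos 99.3°, sin 99.3°) = (37.8, 31.5). SZ is perpendicular to ZC; with |ZC| = 8.6 on the left of SZ, C = Z + 8.6·(-0.987, -0.162) = (29.4, 30.1). Then |KC| = |C − K| = 42.0.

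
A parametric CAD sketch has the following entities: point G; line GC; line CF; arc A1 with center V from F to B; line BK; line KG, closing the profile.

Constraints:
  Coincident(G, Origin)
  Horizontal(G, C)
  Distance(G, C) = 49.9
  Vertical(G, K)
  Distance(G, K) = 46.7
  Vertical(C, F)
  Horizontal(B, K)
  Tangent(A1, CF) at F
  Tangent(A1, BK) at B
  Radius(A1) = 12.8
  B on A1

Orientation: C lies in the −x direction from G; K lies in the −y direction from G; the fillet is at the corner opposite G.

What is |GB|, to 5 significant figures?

59.643

G is at the origin; GC is horizontal with |GC| = 49.9 and C on the −x side, so C = (-49.900, 0.0000). G and K share the same x with |GK| = 46.7 and K on the −y side, so K = (0.0000, -46.700). The virtual corner opposite G is at (-49.900, -46.700). The tangent condition forces VF to be normal to CF and A1 meets BK tangentially, so VB is at right angles to BK, with radius 12.8, so the center V sits 12.8 in from both sides at V = (-37.100, -33.900). That places the tangent points at F = (-49.900, -33.900) on CF and B = (-37.100, -46.700) on BK. Then |GB| = |B − G| = 59.643.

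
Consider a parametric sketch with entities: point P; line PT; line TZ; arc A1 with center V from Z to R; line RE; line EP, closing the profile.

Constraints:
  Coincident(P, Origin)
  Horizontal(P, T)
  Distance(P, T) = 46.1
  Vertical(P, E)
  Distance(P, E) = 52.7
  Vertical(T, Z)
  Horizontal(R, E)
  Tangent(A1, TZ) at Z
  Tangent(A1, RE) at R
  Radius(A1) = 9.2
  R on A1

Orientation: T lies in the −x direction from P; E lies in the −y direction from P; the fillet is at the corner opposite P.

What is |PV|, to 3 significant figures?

57.0

P and E share the same x with |PE| = 52.7 and E on the −y side, so E = (0.00, -52.7). The virtual corner opposite P is at (-46.1, -52.7). The tangent condition forces VZ to be normal to TZ and since A1 is tangent to RE there, VR ⟂ RE, with radius 9.2, so the center V sits 9.2 in from both sides at V = (-36.9, -43.5). Then |PV| = |V − P| = 57.0.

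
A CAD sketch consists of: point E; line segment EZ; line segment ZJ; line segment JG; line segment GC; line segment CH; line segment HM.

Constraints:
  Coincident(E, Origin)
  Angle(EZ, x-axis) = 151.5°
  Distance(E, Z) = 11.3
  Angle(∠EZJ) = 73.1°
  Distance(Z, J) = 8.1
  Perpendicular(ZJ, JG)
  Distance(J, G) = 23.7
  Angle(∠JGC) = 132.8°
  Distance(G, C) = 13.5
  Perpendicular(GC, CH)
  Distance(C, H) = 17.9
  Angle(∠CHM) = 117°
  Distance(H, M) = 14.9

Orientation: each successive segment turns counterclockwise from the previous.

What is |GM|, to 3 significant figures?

24.7

E is at the origin; EZ runs at 151.5° with length 11.3, so Z = (-9.93, 5.39). ∠EZJ = 73.1° gives ZJ at -102° from the x-axis; with |ZJ| = 8.1, J = (-11.6, -2.54). ZJ is perpendicular to JG, so JG runs at -11.6°; with |JG| = 23.7, G = (11.7, -7.31). ∠JGC = 132.8° gives GC at 35.6° from the x-axis; with |GC| = 13.5, C = (22.6, 0.550). The perpendicularity gives CH at right angles to GC, so CH runs at 126°; with |CH| = 17.9, H = (12.2, 15.1). ∠CHM = 117.0° gives HM at -171° from the x-axis; with |HM| = 14.9, M = (-2.52, 12.9). Then |GM| = |M − G| = 24.7.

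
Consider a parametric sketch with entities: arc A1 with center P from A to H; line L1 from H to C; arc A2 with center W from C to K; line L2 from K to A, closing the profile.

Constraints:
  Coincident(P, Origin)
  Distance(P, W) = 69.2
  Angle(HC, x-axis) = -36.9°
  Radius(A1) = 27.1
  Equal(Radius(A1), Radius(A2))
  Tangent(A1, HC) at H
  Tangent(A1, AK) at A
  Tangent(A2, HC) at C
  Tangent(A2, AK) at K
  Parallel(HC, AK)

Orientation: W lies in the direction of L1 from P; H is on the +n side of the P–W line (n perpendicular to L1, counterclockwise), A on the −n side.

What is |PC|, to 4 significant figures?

74.32

Tangency of A1 to both parallel lines with radius 27.1 puts H and A at P ± 27.1·n: H = (16.27, 21.67), A = (-16.27, -21.67). Equal radii place C and K the same way about W: C = W + 27.1·n = (71.61, -19.88), K = W − 27.1·n = (39.07, -63.22). Then |PC| = |C − P| = 74.32.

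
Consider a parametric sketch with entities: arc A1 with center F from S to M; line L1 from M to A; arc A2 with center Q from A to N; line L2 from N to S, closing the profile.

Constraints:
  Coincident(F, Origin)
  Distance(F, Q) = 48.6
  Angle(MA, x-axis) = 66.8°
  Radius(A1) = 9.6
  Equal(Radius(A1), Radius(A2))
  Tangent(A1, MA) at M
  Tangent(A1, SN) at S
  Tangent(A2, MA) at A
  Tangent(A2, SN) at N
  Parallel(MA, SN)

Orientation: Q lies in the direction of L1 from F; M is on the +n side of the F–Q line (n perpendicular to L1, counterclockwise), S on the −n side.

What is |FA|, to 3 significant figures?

49.5

The slot axis is L1's direction at 66.8°, so u = (cos 66.8°, sin 66.8°) = (0.394, 0.919) and n = (−sin 66.8°, cos 66.8°) = (-0.919, 0.394). F is at the origin and Q lies 48.6 along u from F, so Q = 48.6·u = (19.1, 44.7). Tangency of A1 to both parallel lines with radius 9.6 puts M and S at F ± 9.6·n: M = (-8.82, 3.78), S = (8.82, -3.78). Equal radii place A and N the same way about Q: A = Q + 9.6·n = (10.3, 48.5), N = Q − 9.6·n = (28.0, 40.9). Then |FA| = |A − F| = 49.5.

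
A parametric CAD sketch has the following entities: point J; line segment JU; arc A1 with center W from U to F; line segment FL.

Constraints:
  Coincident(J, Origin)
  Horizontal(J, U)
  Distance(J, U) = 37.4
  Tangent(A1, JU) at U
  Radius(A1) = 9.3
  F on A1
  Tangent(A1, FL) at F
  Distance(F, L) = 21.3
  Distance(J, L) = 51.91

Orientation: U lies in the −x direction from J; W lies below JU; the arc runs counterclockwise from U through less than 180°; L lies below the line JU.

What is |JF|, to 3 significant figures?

47.8

Checks: |WF| = 9.300 ✓; ∠(WF, FL) = 90.00° ✓; |FL| = 21.30 ✓; |JL| = 51.91 ✓.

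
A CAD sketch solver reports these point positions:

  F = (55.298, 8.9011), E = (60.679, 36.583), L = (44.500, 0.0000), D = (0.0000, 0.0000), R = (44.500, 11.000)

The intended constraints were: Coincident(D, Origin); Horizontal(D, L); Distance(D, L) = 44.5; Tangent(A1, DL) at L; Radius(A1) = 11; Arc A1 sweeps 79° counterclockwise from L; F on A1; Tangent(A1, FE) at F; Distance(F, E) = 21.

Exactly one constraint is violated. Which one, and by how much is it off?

Distance(F, E) = 21 — off by 7.20.

D = (0.00, 0.00) ✓; D.y = 0.00, L.y = 0.00 ✓; |DL| = 44.50 ✓; ∠(RL, LD) = 90.00° ✓; |RL| = 11.00 ✓; bearing(R→F) − bearing(R→L) = 79.00° ✓; |RF| = 11.00 ✓; ∠(RF, FE) = 90.00° ✓; |FE| = 28.20 ✗.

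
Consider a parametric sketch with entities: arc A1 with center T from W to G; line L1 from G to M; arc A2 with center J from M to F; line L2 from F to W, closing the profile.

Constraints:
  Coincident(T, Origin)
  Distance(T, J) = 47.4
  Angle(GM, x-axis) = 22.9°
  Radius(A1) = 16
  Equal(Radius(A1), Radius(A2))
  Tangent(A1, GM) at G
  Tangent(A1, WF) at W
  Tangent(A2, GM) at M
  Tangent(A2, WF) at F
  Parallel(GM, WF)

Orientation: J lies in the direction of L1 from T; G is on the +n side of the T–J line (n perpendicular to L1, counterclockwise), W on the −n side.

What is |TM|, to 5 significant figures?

50.028

Tangency of A1 to both parallel lines with radius 16.0 puts G and W at T ± 16.0·n: G = (-6.2260, 14.739), W = (6.2260, -14.739). Equal radii place M and F the same way about J: M = J + 16.0·n = (37.438, 33.183), F = J − 16.0·n = (49.890, 3.7055). Then |TM| = |M − T| = 50.028.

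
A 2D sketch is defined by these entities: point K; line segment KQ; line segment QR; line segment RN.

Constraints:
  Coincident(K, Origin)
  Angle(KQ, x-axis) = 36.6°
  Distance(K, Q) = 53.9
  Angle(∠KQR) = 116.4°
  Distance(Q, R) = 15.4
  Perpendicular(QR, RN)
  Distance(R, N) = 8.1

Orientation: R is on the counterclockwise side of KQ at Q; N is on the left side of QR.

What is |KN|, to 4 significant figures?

56.25

K is at the origin; KQ runs at 36.6° with length 53.9, so Q = 53.9·(cos 36.6°, sin 36.6°) = (43.27, 32.14). ∠KQR = 116.4°, so QR runs at 36.6° + (180° − 116.4°) = 100.2° from the x-axis; with |QR| = 15.4, R = Q + 15.4·(cos 100.2°, sin 100.2°) = (40.54, 47.29). QR ⟂ RN; with |RN| = 8.1 on the left of QR, N = R + 8.1·(-0.9842, -0.1771) = (32.57, 45.86). Then |KN| = |N − K| = 56.25.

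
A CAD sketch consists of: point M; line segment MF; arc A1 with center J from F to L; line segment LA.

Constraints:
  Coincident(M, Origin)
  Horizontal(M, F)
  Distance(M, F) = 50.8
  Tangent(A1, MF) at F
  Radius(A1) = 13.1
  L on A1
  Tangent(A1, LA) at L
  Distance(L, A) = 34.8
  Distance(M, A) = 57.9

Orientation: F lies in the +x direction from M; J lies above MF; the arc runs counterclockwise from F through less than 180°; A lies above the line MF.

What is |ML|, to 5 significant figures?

63.929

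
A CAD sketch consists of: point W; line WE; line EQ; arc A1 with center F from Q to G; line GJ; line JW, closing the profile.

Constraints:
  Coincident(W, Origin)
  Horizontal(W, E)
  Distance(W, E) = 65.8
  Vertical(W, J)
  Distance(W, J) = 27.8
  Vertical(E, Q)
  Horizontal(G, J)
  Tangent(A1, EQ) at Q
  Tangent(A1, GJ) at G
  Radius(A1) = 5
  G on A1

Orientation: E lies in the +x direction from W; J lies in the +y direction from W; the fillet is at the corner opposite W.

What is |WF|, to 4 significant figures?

64.93

W is at the origin; W and E share the same y with |WE| = 65.8 and E on the +x side, so E = (65.80, 0.000). W and J share the same x with |WJ| = 27.8 and J on the +y side, so J = (0.000, 27.80). The virtual corner opposite W is at (65.80, 27.80). A1 meets EQ tangentially, so FQ is at right angles to EQ and the tangent condition forces FG to be normal to GJ, with radius 5.0, so the center F sits 5.0 in from both sides at F = (60.80, 22.80). Then |WF| = |F − W| = 64.93.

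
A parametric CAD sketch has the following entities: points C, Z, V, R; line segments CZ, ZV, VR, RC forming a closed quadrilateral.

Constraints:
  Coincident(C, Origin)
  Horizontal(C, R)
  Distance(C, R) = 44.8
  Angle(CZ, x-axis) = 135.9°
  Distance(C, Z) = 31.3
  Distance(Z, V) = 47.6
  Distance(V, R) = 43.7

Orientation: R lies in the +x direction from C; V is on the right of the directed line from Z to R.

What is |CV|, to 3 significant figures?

17.9

C is at the origin; C and R share the same y with |CR| = 44.8 and R in +x, so R = (44.8, 0). CZ runs at 135.9° with |CZ| = 31.3, so Z = (-22.5, 21.8). V is determined by |ZV| = 47.6 and |VR| = 43.7 together: it lies at the intersection of circle(Z, 47.6) and circle(R, 43.7). With |ZR| = 70.7, the foot of the radical line on ZR is 37.9 from Z and the perpendicular offset is √(47.6² − 37.9²) = 28.8. Taking the right-of-ZR solution: V = (4.68, -17.3).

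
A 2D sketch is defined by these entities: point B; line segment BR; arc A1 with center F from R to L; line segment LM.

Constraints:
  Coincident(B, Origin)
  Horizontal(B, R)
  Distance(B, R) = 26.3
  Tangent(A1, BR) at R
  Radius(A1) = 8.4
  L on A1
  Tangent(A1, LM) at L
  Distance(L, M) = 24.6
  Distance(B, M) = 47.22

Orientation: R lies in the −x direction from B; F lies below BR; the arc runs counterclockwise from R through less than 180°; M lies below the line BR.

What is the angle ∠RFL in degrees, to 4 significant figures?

93.09°

B is at the origin; BR is horizontal with |BR| = 26.3 and R on the −x side, so R = (-26.30, 0.000). A1 meets BR tangentially, so FR is at right angles to BR, so F = R + (0, -8.4) = (-26.30, -8.400). Since FL ⟂ LM (tangency), |FM| = √(8.4² + 24.6²) = 25.99 regardless of where L sits on A1. So M lies on both circle(B, 47.22) and circle(F, 25.99); the below-BR intersection is M = (-33.36, -33.42). L is the foot of the tangent from M: L = (-34.69, -8.853).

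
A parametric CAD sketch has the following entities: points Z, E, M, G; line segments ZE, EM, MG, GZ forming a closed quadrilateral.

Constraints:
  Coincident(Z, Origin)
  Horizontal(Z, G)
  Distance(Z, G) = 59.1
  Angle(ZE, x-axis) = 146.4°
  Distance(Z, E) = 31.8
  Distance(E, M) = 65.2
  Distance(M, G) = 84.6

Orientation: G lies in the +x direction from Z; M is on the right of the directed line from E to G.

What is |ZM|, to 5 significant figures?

47.479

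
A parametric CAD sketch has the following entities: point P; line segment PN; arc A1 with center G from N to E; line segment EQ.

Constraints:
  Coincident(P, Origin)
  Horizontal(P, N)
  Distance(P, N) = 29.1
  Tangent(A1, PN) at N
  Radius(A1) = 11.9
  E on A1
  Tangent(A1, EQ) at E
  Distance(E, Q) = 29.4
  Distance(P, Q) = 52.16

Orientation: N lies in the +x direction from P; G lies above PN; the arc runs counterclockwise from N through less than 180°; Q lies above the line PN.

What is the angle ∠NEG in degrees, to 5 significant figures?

33.540°

Checks: |GE| = 11.90 ✓; ∠(GE, EQ) = 90.00° ✓; |EQ| = 29.40 ✓; |PQ| = 52.16 ✓.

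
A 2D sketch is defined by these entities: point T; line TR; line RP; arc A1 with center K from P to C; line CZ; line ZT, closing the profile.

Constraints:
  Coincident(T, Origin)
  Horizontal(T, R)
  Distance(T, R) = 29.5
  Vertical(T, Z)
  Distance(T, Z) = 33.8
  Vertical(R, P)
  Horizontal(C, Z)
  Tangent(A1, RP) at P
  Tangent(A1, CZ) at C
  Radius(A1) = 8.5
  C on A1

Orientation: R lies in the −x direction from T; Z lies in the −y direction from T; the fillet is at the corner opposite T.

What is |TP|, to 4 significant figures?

38.86

The virtual corner opposite T is at (-29.50, -33.80). Since A1 is tangent to RP there, KP ⟂ RP and since A1 is tangent to CZ there, KC ⟂ CZ, with radius 8.5, so the center K sits 8.5 in from both sides at K = (-21.00, -25.30). That places the tangent points at P = (-29.50, -25.30) on RP and C = (-21.00, -33.80) on CZ. Then |TP| = |P − T| = 38.86.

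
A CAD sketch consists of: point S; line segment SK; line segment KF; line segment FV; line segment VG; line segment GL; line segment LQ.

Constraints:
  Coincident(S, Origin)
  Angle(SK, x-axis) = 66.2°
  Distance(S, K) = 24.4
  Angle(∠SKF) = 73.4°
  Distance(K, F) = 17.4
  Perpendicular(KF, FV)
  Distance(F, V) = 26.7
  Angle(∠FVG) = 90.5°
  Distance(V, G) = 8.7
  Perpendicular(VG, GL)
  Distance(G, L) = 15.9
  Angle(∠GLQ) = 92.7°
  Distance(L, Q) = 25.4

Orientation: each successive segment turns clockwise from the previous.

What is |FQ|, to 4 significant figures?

19.04

S is at the origin; SK runs at 66.2° with length 24.4, so K = (9.847, 22.33). ∠SKF = 73.4° gives KF at -40.40° from the x-axis; with |KF| = 17.4, F = (23.10, 11.05). KF is perpendicular to FV, so FV runs at -130.4°; with |FV| = 26.7, V = (5.792, -9.285). ∠FVG = 90.5° gives VG at 140.1° from the x-axis; with |VG| = 8.7, G = (-0.8819, -3.705). The perpendicularity gives GL at right angles to VG, so GL runs at 50.10°; with |GL| = 15.9, L = (9.317, 8.493). ∠GLQ = 92.7° gives LQ at -37.20° from the x-axis; with |LQ| = 25.4, Q = (29.55, -6.864). Then |FQ| = |Q − F| = 19.04.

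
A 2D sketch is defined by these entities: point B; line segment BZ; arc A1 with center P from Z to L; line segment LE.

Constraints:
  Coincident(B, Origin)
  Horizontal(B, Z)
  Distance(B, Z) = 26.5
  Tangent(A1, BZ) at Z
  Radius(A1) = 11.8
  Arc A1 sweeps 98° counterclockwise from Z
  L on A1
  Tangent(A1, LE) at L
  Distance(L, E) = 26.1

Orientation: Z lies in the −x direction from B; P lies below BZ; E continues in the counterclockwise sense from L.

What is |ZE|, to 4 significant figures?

40.11

B is at the origin; B and Z share the same y with |BZ| = 26.5 and Z on the −x side, so Z = (-26.50, 0.000). The tangent condition forces PZ to be normal to BZ, so P = Z + (0, -11.8) = (-26.50, -11.80). On A1, Z sits at bearing 90° from P; a 98° counterclockwise sweep puts L at bearing 188°, so L = P + 11.8·(cos 188°, sin 188°) = (-38.19, -13.44). Tangency of A1 to LE means the radius PL is perpendicular to LE, so LE runs along (−sin 188°, cos 188°); with |LE| = 26.1, E = (-34.55, -39.29). Then |ZE| = |E − Z| = 40.11.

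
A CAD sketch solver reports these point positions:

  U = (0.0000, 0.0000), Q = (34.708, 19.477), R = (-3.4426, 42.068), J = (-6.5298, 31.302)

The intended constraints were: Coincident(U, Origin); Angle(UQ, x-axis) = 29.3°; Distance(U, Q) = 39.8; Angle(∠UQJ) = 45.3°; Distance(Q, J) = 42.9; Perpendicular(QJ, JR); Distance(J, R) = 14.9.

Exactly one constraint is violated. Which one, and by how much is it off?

Distance(J, R) = 14.9 — off by 3.70.

U = (0.00, 0.00) ✓; UQ at 29.30° ✓; |UQ| = 39.80 ✓; ∠UQJ = 45.30° ✓; |QJ| = 42.90 ✓; ∠(QJ, JR) = 90.00° ✓; |JR| = 11.20 ✗.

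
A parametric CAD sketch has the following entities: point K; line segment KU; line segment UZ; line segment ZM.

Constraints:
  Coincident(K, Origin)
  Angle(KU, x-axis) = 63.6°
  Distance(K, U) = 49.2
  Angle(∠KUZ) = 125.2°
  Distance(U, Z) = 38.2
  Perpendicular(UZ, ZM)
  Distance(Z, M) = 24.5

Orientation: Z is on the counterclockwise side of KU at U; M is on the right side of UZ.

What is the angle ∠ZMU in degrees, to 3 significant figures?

57.3°

K is at the origin; KU runs at 63.6° with length 49.2, so U = 49.2·(cos 63.6°, sin 63.6°) = (21.9, 44.1). ∠KUZ = 125.2°, so UZ runs at 63.6° + (180° − 125.2°) = 118° from the x-axis; with |UZ| = 38.2, Z = U + 38.2·(cos 118°, sin 118°) = (3.71, 77.7). The perpendicularity gives ZM at right angles to UZ; with |ZM| = 24.5 on the right of UZ, M = Z + 24.5·(0.880, 0.476) = (25.3, 89.3). Then cos ∠ZMU = MZ·MU / (|MZ||MU|), giving 57.3°.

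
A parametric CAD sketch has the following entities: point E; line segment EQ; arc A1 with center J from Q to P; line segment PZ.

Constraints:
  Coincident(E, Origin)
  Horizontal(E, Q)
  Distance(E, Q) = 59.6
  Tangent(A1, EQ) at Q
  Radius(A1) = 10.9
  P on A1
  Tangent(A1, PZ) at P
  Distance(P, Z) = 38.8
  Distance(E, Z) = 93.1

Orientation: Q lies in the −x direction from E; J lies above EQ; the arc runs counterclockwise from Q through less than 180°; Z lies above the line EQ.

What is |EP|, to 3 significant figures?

55.8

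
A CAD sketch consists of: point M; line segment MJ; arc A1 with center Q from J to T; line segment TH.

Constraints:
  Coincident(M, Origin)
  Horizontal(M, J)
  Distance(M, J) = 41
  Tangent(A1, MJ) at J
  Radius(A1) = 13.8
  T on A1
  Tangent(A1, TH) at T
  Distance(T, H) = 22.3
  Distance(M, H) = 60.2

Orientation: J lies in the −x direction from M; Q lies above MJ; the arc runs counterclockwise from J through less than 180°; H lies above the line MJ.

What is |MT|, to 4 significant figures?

38.21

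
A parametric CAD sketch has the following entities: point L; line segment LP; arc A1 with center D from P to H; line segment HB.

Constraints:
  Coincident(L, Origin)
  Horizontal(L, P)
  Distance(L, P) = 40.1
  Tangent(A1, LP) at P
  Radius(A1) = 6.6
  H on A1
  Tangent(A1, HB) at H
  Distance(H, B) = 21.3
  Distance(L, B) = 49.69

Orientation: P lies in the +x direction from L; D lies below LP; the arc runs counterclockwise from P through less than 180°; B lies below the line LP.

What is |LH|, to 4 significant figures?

34.91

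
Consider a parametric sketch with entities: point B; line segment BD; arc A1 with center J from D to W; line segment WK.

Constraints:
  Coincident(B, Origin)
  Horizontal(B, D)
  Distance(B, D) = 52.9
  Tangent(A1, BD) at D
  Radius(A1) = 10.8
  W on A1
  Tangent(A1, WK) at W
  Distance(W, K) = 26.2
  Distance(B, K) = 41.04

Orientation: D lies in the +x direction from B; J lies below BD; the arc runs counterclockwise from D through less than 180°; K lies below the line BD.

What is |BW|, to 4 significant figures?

43.94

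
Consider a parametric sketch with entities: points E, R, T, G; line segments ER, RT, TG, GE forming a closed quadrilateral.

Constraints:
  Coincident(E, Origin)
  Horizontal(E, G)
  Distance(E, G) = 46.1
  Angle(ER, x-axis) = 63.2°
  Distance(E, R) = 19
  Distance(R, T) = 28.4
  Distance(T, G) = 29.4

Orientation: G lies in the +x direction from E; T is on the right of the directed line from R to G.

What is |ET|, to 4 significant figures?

20.76

E is at the origin; EG is horizontal with |EG| = 46.1 and G in +x, so G = (46.1, 0). ER runs at 63.2° with |ER| = 19.0, so R = (8.567, 16.96). T is determined by |RT| = 28.4 and |TG| = 29.4 together: it lies at the intersection of circle(R, 28.4) and circle(G, 29.4). With |RG| = 41.19, the foot of the radical line on RG is 19.89 from R and the perpendicular offset is √(28.4² − 19.89²) = 20.27. Taking the right-of-RG solution: T = (18.35, -9.703).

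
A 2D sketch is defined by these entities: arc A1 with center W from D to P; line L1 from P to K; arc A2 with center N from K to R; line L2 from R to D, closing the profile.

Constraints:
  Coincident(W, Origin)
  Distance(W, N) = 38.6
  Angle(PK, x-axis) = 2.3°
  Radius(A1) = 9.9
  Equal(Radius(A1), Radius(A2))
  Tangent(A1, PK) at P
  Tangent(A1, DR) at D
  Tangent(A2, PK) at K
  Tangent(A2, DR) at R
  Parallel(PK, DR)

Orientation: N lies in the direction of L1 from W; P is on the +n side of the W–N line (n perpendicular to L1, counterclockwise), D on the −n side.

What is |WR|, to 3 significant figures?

39.8

The slot axis is L1's direction at 2.3°, so u = (cos 2.3°, sin 2.3°) = (0.999, 0.0401) and n = (−sin 2.3°, cos 2.3°) = (-0.0401, 0.999). W is at the origin and N lies 38.6 along u from W, so N = 38.6·u = (38.6, 1.55). Tangency of A1 to both parallel lines with radius 9.9 puts P and D at W ± 9.9·n: P = (-0.397, 9.89), D = (0.397, -9.89). Equal radii place K and R the same way about N: K = N + 9.9·n = (38.2, 11.4), R = N − 9.9·n = (39.0, -8.34). Then |WR| = |R − W| = 39.8.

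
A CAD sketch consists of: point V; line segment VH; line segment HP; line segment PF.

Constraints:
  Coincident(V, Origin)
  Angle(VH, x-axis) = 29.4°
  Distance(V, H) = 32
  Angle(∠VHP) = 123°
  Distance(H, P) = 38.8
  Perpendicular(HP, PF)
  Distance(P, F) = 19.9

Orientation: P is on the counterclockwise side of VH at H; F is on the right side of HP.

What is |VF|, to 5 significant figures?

73.117

V is at the origin; VH runs at 29.4° with length 32.0, so H = 32.0·(cos 29.4°, sin 29.4°) = (27.879, 15.709). ∠VHP = 123.0°, so HP runs at 29.4° + (180° − 123.0°) = 86.400° from the x-axis; with |HP| = 38.8, P = H + 38.8·(cos 86.400°, sin 86.400°) = (30.315, 54.432). HP is perpendicular to PF; with |PF| = 19.9 on the right of HP, F = P + 19.9·(0.99803, -0.062791) = (50.176, 53.183). Then |VF| = |F − V| = 73.117.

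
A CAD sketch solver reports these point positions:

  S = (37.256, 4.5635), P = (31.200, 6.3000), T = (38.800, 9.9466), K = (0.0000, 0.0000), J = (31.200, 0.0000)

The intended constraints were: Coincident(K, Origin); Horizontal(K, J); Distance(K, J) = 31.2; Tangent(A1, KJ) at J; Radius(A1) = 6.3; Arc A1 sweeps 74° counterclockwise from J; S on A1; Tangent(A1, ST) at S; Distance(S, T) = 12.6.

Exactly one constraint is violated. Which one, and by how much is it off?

Distance(S, T) = 12.6 — off by 7.00.

K = (0.00, 0.00) ✓; K.y = 0.00, J.y = 0.00 ✓; |KJ| = 31.20 ✓; ∠(PJ, JK) = 90.00° ✓; |PJ| = 6.300 ✓; bearing(P→S) − bearing(P→J) = 74.00° ✓; |PS| = 6.300 ✓; ∠(PS, ST) = 90.00° ✓; |ST| = 5.600 ✗.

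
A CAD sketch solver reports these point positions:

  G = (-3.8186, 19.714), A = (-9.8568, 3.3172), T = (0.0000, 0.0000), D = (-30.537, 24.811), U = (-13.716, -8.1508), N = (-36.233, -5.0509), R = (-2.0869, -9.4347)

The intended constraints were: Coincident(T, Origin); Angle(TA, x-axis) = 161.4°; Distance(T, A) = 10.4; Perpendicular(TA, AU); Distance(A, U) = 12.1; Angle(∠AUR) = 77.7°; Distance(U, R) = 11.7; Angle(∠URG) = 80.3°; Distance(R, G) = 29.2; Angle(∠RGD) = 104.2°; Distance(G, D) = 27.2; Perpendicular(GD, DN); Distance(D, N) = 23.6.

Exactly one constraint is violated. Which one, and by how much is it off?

Distance(D, N) = 23.6 — off by 6.80.

T = (0.00, 0.00) ✓; TA at 161.4° ✓; |TA| = 10.40 ✓; ∠(TA, AU) = 90.00° ✓; |AU| = 12.10 ✓; ∠AUR = 77.70° ✓; |UR| = 11.70 ✓; ∠URG = 80.30° ✓; |RG| = 29.20 ✓; ∠RGD = 104.2° ✓; |GD| = 27.20 ✓; ∠(GD, DN) = 90.00° ✓; |DN| = 30.40 ✗.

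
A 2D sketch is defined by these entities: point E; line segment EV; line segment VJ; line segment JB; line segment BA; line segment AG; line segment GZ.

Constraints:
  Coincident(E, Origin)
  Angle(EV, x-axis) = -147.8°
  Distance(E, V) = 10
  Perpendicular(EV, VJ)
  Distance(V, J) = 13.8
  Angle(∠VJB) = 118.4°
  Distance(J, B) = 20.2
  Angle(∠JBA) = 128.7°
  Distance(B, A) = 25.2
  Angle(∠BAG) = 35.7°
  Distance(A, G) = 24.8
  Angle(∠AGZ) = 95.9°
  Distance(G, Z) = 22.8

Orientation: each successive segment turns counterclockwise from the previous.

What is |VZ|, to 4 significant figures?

31.18

E is at the origin; EV runs at -147.8° with length 10.0, so V = (-8.462, -5.329). EV is perpendicular to VJ, so VJ runs at -57.80°; with |VJ| = 13.8, J = (-1.108, -17.01). ∠VJB = 118.4° gives JB at 3.800° from the x-axis; with |JB| = 20.2, B = (19.05, -15.67). ∠JBA = 128.7° gives BA at 55.10° from the x-axis; with |BA| = 25.2, A = (33.47, 5.000). ∠BAG = 35.7° gives AG at -160.6° from the x-axis; with |AG| = 24.8, G = (10.07, -3.237). ∠AGZ = 95.9° gives GZ at -76.50° from the x-axis; with |GZ| = 22.8, Z = (15.40, -25.41). Then |VZ| = |Z − V| = 31.18.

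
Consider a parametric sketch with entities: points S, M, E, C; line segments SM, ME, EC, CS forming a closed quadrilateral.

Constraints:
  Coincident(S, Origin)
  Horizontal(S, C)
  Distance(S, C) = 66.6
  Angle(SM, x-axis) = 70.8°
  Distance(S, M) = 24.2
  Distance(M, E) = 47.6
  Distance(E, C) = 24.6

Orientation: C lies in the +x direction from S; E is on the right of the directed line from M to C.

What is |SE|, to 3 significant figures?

44.5

S is at the origin; SC is horizontal with |SC| = 66.6 and C in +x, so C = (66.6, 0). SM runs at 70.8° with |SM| = 24.2, so M = (7.96, 22.9). E is determined by |ME| = 47.6 and |EC| = 24.6 together: it lies at the intersection of circle(M, 47.6) and circle(C, 24.6). With |MC| = 62.9, the foot of the radical line on MC is 44.7 from M and the perpendicular offset is √(47.6² − 44.7²) = 16.5. Taking the right-of-MC solution: E = (43.6, -8.71).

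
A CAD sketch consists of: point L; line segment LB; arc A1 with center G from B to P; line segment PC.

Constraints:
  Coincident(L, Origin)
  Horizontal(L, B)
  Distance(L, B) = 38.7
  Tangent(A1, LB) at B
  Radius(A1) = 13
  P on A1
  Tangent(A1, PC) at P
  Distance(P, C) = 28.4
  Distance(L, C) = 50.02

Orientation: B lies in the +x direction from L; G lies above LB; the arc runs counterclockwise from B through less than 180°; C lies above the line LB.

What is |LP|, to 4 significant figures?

52.68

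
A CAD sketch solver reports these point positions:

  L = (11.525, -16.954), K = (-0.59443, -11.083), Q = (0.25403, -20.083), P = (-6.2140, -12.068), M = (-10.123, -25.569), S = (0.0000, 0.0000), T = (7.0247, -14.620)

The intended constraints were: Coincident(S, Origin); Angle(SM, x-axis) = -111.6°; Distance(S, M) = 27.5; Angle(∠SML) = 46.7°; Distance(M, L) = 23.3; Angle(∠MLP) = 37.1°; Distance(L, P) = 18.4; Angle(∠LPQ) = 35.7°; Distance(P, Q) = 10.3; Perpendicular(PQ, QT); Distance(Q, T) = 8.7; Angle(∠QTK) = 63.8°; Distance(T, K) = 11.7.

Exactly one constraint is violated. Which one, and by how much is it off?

Distance(T, K) = 11.7 — off by 3.30.

S = (0.00, 0.00) ✓; SM at -111.6° ✓; |SM| = 27.50 ✓; ∠SML = 46.70° ✓; |ML| = 23.30 ✓; ∠MLP = 37.10° ✓; |LP| = 18.40 ✓; ∠LPQ = 35.70° ✓; |PQ| = 10.30 ✓; ∠(PQ, QT) = 90.00° ✓; |QT| = 8.700 ✓; ∠QTK = 63.80° ✓; |TK| = 8.400 ✗.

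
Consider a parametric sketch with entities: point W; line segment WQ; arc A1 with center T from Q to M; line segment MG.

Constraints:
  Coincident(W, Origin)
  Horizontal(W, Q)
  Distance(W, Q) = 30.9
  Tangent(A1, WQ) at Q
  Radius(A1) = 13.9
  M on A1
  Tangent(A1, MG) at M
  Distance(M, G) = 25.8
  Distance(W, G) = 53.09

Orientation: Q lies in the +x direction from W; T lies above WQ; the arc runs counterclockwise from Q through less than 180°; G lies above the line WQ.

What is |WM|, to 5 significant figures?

47.756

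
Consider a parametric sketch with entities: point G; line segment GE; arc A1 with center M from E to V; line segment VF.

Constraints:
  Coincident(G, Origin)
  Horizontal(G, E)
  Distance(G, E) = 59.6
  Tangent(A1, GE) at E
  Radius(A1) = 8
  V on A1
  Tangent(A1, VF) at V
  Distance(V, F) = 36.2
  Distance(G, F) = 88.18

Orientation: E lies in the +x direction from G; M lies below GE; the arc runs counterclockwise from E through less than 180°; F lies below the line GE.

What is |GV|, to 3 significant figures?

55.5

G is at the origin; GE is horizontal with |GE| = 59.6 and E on the +x side, so E = (59.6, 0.00). The tangent condition forces ME to be normal to GE, so M = E + (0, -8) = (59.6, -8.00). Since MV ⟂ VF (tangency), |MF| = √(8.0² + 36.2²) = 37.1 regardless of where V sits on A1. So F lies on both circle(G, 88.18) and circle(M, 37.1); the below-GE intersection is F = (78.7, -39.8). V is the foot of the tangent from F: V = (53.8, -13.5).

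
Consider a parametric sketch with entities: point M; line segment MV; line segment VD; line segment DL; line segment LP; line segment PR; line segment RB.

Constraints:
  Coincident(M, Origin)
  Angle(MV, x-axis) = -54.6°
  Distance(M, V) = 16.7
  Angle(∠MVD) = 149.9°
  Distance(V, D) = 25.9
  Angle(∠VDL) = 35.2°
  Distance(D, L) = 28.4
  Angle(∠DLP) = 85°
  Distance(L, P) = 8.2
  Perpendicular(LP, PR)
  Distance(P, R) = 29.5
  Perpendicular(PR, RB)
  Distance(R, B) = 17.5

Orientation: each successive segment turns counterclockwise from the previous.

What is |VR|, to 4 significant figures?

24.70

∠DLP = 85.0° gives LP at -144.7° from the x-axis; with |LP| = 8.2, P = (12.22, -4.571). LP ⟂ PR, so PR runs at -54.70°; with |PR| = 29.5, R = (29.27, -28.65). Then |VR| = |R − V| = 24.70.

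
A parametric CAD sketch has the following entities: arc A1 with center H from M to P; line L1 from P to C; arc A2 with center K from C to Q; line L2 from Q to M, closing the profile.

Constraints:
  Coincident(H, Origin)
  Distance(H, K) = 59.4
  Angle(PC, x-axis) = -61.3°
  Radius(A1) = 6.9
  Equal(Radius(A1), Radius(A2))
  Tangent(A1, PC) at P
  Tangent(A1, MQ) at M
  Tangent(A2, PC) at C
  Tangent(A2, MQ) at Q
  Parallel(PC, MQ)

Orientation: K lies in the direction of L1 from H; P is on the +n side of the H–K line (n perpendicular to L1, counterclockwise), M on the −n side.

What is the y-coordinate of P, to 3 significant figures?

3.31

H is at the origin and K lies 59.4 along u from H, so K = 59.4·u = (28.5, -52.1). Tangency of A1 to both parallel lines with radius 6.9 puts P and M at H ± 6.9·n: P = (6.05, 3.31), M = (-6.05, -3.31). So P.y = 3.31.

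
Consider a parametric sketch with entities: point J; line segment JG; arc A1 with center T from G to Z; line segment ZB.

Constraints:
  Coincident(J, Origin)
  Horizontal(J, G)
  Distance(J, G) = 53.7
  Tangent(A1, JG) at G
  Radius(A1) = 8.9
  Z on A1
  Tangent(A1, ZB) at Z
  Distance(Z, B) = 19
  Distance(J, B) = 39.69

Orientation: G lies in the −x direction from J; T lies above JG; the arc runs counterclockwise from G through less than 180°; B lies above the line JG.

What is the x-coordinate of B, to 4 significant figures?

-35.08

Checks: |TZ| = 8.900 ✓; ∠(TZ, ZB) = 90.00° ✓; |ZB| = 19.00 ✓; |JB| = 39.69 ✓.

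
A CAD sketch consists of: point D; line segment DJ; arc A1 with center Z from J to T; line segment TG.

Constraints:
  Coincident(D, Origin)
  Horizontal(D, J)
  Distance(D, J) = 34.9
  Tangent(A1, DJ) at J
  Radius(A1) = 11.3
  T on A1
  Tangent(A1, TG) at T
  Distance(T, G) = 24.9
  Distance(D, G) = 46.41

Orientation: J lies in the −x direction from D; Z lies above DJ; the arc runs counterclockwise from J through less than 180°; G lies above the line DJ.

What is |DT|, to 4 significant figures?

27.00

D is at the origin; D and J share the same y with |DJ| = 34.9 and J on the −x side, so J = (-34.90, 0.000). A1 meets DJ tangentially, so ZJ is at right angles to DJ, so Z = J + (0, 11.3) = (-34.90, 11.30). Since ZT ⟂ TG (tangency), |ZG| = √(11.3² + 24.9²) = 27.34 regardless of where T sits on A1. So G lies on both circle(D, 46.41) and circle(Z, 27.34); the above-DJ intersection is G = (-27.27, 37.56). T is the foot of the tangent from G: T = (-23.72, 12.91).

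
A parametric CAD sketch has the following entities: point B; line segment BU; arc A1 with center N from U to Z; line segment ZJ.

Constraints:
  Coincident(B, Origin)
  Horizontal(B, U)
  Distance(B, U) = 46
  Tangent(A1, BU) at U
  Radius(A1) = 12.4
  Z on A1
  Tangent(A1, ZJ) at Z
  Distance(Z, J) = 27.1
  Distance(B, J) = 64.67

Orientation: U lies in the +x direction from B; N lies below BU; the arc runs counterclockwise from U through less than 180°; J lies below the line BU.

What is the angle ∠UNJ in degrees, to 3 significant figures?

174°

B is at the origin; B and U share the same y with |BU| = 46.0 and U on the +x side, so U = (46.0, 0.00). Tangency of A1 to BU means the radius NU is perpendicular to BU, so N = U + (0, -12.4) = (46.0, -12.4). Since NZ ⟂ ZJ (tangency), |NJ| = √(12.4² + 27.1²) = 29.8 regardless of where Z sits on A1. So J lies on both circle(B, 64.67) and circle(N, 29.8); the below-BU intersection is J = (49.1, -42.0). Z is the foot of the tangent from J: Z = (35.3, -18.7).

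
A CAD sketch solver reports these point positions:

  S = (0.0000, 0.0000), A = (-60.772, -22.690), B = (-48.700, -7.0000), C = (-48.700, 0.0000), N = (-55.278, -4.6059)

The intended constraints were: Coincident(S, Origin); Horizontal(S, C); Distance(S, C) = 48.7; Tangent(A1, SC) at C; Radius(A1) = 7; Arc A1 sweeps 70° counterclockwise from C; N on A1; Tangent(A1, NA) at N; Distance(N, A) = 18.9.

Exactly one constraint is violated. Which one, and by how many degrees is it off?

Tangent(A1, NA) at N — off by 3.10°.

S = (0.00, 0.00) ✓; S.y = 0.00, C.y = 0.00 ✓; |SC| = 48.70 ✓; ∠(BC, CS) = 90.00° ✓; |BC| = 7.000 ✓; bearing(B→N) − bearing(B→C) = 70.00° ✓; |BN| = 7.000 ✓; ∠(BN, NA) = 86.90° ✗; |NA| = 18.90 ✓.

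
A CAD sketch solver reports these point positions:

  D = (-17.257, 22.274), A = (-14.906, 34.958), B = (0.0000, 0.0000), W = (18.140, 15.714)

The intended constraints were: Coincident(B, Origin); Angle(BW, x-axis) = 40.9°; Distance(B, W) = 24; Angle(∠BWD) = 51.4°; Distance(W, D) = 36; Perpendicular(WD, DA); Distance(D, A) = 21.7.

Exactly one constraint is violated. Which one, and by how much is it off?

Distance(D, A) = 21.7 — off by 8.80.

B = (0.00, 0.00) ✓; BW at 40.90° ✓; |BW| = 24.00 ✓; ∠BWD = 51.40° ✓; |WD| = 36.00 ✓; ∠(WD, DA) = 90.00° ✓; |DA| = 12.90 ✗.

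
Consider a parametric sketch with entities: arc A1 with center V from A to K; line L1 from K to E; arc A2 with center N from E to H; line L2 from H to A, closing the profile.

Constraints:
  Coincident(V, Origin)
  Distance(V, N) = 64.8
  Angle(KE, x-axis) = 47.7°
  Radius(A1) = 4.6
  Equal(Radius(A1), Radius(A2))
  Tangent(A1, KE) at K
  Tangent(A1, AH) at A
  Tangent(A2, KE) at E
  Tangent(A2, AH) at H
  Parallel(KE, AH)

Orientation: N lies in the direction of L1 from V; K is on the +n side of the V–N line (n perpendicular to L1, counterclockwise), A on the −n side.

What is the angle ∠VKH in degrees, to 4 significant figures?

81.92°

Tangency of A1 to both parallel lines with radius 4.6 puts K and A at V ± 4.6·n: K = (-3.402, 3.096), A = (3.402, -3.096). Equal radii place E and H the same way about N: E = N + 4.6·n = (40.21, 51.02), H = N − 4.6·n = (47.01, 44.83). Then cos ∠VKH = KV·KH / (|KV||KH|), giving 81.92°.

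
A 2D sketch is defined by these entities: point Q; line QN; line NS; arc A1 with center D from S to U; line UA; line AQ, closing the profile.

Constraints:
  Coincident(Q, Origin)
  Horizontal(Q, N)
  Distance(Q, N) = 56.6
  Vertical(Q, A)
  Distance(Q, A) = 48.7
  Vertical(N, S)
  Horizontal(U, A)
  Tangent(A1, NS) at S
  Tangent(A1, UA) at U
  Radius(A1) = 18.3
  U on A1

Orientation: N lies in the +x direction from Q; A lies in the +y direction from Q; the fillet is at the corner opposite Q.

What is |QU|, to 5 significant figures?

61.956

Q is at the origin; QN is horizontal with |QN| = 56.6 and N on the +x side, so N = (56.600, 0.0000). Q and A share the same x with |QA| = 48.7 and A on the +y side, so A = (0.0000, 48.700). The virtual corner opposite Q is at (56.600, 48.700). Since A1 is tangent to NS there, DS ⟂ NS and A1 meets UA tangentially, so DU is at right angles to UA, with radius 18.3, so the center D sits 18.3 in from both sides at D = (38.300, 30.400). That places the tangent points at S = (56.600, 30.400) on NS and U = (38.300, 48.700) on UA. Then |QU| = |U − Q| = 61.956.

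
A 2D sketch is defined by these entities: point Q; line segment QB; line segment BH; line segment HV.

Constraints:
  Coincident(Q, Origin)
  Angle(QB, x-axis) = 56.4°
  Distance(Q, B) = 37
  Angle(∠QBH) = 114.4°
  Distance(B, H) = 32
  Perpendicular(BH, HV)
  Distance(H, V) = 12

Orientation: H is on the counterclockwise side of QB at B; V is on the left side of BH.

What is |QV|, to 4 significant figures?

52.02

∠QBH = 114.4°, so BH runs at 56.4° + (180° − 114.4°) = 122.0° from the x-axis; with |BH| = 32.0, H = B + 32.0·(cos 122.0°, sin 122.0°) = (3.518, 57.96). BH is perpendicular to HV; with |HV| = 12.0 on the left of BH, V = H + 12.0·(-0.8480, -0.5299) = (-6.659, 51.60). Then |QV| = |V − Q| = 52.02.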